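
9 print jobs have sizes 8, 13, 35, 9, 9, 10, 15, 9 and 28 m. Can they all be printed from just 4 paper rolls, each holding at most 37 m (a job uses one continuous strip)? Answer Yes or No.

Yes

A valid assignment using 4 paper rolls:
  roll 1: 35 = 35
  roll 2: 28 + 9 = 37
  roll 3: 15 + 13 + 9 = 37
  roll 4: 10 + 9 + 8 = 27
Every load is within 37 m, so 4 paper rolls suffice.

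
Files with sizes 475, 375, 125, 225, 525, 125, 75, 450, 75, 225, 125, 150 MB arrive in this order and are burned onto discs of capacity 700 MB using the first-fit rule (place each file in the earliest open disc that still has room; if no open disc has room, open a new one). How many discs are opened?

5

  475 → disc 1 (new)  [load 475/700]
  375 → disc 2 (new)  [load 375/700]
  125 → disc 1  [load 600/700]
  225 → disc 2  [load 600/700]
  525 → disc 3 (new)  [load 525/700]
  125 → disc 3  [load 650/700]
  75 → disc 1  [load 675/700]
  450 → disc 4 (new)  [load 450/700]
  75 → disc 2  [load 675/700]
  225 → disc 4  [load 675/700]
  125 → disc 5 (new)  [load 125/700]
  150 → disc 5  [load 275/700]
5 discs opened.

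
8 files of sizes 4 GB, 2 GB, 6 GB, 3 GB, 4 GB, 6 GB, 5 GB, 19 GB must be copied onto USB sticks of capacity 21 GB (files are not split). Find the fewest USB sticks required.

3

Total = 19 + 6 + 6 + 5 + 4 + 4 + 3 + 2 = 49 GB.
Lower bound: ⌈49/21⌉ = 3 USB sticks.
A packing using 3 USB sticks:
  USB stick 1: 19 + 2 = 21
  USB stick 2: 6 + 6 + 5 + 4 = 21
  USB stick 3: 4 + 3 = 7
This matches the lower bound, so 3 is optimal.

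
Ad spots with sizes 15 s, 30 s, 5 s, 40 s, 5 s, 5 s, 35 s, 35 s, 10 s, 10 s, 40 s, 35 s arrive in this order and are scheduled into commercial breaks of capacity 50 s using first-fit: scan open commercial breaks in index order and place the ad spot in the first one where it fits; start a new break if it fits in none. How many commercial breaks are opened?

  15 → break 1 (new)  [load 15/50]
  30 → break 1  [load 45/50]
  5 → break 1  [load 50/50]
  40 → break 2 (new)  [load 40/50]
  5 → break 2  [load 45/50]
  5 → break 2  [load 50/50]
  35 → break 3 (new)  [load 35/50]
  35 → break 4 (new)  [load 35/50]
  10 → break 3  [load 45/50]
  10 → break 4  [load 45/50]
  40 → break 5 (new)  [load 40/50]
  35 → break 6 (new)  [load 35/50]
6 commercial breaks opened.

6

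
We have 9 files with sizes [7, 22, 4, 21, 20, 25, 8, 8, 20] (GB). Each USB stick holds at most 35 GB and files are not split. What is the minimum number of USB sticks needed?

Total = 25 + 22 + 21 + 20 + 20 + 8 + 8 + 7 + 4 = 135 GB.
Lower bound: ⌈135/35⌉ = 4 USB sticks.
Also, 5 files each exceed 35/2 GB, and no two of those can share a USB stick, so at least 5 USB sticks are needed.
A packing using 5 USB sticks:
  USB stick 1: 25 + 8 = 33
  USB stick 2: 22 + 8 + 4 = 34
  USB stick 3: 21 + 7 = 28
  USB stick 4: 20 = 20
  USB stick 5: 20 = 20
This matches the lower bound, so 5 is optimal.

5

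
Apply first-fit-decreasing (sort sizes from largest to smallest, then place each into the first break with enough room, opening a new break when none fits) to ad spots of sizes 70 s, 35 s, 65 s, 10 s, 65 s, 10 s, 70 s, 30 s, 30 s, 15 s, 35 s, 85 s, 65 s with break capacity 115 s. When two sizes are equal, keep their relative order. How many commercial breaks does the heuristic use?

Sorted descending: 85, 70, 70, 65, 65, 65, 35, 35, 30, 30, 15, 10, 10.
  85 → break 1 (new)  [load 85/115]
  70 → break 2 (new)  [load 70/115]
  70 → break 3 (new)  [load 70/115]
  65 → break 4 (new)  [load 65/115]
  65 → break 5 (new)  [load 65/115]
  65 → break 6 (new)  [load 65/115]
  35 → break 2  [load 105/115]
  35 → break 3  [load 105/115]
  30 → break 1  [load 115/115]
  30 → break 4  [load 95/115]
  15 → break 4  [load 110/115]
  10 → break 2  [load 115/115]
  10 → break 3  [load 115/115]
6 commercial breaks opened.

6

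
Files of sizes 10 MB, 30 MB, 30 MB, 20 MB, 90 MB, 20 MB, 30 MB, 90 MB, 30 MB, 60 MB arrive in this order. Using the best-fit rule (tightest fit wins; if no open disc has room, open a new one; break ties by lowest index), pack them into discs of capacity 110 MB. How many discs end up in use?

  10 → disc 1 (new)  [load 10/110]
  30 → disc 1  [load 40/110]
  30 → disc 1  [load 70/110]
  20 → disc 1  [load 90/110]
  90 → disc 2 (new)  [load 90/110]
  20 → disc 1  [load 110/110]
  30 → disc 3 (new)  [load 30/110]
  90 → disc 4 (new)  [load 90/110]
  30 → disc 3  [load 60/110]
  60 → disc 5 (new)  [load 60/110]
5 discs opened.

5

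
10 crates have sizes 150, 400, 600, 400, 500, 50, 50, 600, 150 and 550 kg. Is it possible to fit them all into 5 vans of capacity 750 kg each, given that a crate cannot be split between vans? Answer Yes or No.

Total = 3450 kg; ⌈3450/750⌉ = 5.
6 crates each exceed half the capacity and cannot share a van, forcing at least 6 vans.
At least 6 vans are required, but only 5 are allowed.

No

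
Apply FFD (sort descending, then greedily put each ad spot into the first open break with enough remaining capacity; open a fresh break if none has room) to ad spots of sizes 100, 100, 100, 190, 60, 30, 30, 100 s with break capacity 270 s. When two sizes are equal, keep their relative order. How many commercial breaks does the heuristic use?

Sorted descending: 190, 100, 100, 100, 100, 60, 30, 30.
  190 → break 1 (new)  [load 190/270]
  100 → break 2 (new)  [load 100/270]
  100 → break 2  [load 200/270]
  100 → break 3 (new)  [load 100/270]
  100 → break 3  [load 200/270]
  60 → break 1  [load 250/270]
  30 → break 2  [load 230/270]
  30 → break 2  [load 260/270]
3 commercial breaks opened.

3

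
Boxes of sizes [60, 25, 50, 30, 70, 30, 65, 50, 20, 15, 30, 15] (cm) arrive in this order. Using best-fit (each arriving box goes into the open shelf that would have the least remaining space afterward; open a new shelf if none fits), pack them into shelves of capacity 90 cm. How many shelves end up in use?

6

  60 → shelf 1 (new)  [load 60/90]
  25 → shelf 1  [load 85/90]
  50 → shelf 2 (new)  [load 50/90]
  30 → shelf 2  [load 80/90]
  70 → shelf 3 (new)  [load 70/90]
  30 → shelf 4 (new)  [load 30/90]
  65 → shelf 5 (new)  [load 65/90]
  50 → shelf 4  [load 80/90]
  20 → shelf 3  [load 90/90]
  15 → shelf 5  [load 80/90]
  30 → shelf 6 (new)  [load 30/90]
  15 → shelf 6  [load 45/90]
6 shelves opened.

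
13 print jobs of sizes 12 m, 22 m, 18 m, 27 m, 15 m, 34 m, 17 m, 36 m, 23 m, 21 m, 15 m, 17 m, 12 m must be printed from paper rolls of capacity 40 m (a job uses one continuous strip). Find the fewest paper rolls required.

8

Total = 36 + 34 + 27 + 23 + 22 + 21 + 18 + 17 + 17 + 15 + 15 + 12 + 12 = 269 m.
Lower bound: ⌈269/40⌉ = 7 paper rolls.
A packing using 8 paper rolls:
  roll 1: 36 = 36
  roll 2: 34 = 34
  roll 3: 27 + 12 = 39
  roll 4: 23 + 17 = 40
  roll 5: 22 + 18 = 40
  roll 6: 21 + 17 = 38
  roll 7: 15 + 15 = 30
  roll 8: 12 = 12
No arrangement into 7 paper rolls stays within capacity, so 8 is optimal.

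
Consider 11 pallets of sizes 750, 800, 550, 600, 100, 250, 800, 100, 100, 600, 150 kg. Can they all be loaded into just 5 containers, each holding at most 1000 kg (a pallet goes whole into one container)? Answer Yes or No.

Total = 4800 kg; ⌈4800/1000⌉ = 5.
6 pallets each exceed half the capacity and cannot share a container, forcing at least 6 containers.
At least 6 containers are required, but only 5 are allowed.

No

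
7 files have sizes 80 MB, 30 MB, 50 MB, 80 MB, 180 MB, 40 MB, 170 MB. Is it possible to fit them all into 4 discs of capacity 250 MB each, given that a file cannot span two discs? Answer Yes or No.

Yes

A valid assignment using 3 discs:
  disc 1: 180 + 50 = 230
  disc 2: 170 + 80 = 250
  disc 3: 80 + 40 + 30 = 150
That uses only 3 ≤ 4, so 4 discs are enough.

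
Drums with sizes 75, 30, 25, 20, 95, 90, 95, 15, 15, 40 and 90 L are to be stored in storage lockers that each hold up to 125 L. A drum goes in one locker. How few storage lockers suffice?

5

Total = 95 + 95 + 90 + 90 + 75 + 40 + 30 + 25 + 20 + 15 + 15 = 590 L.
Lower bound: ⌈590/125⌉ = 5 storage lockers.
A packing using 5 storage lockers:
  locker 1: 95 + 30 = 125
  locker 2: 95 + 25 = 120
  locker 3: 90 + 20 + 15 = 125
  locker 4: 90 + 15 = 105
  locker 5: 75 + 40 = 115
This matches the lower bound, so 5 is optimal.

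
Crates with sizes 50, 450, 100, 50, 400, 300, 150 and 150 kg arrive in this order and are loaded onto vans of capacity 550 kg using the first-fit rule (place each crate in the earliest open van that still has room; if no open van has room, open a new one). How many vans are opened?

  50 → van 1 (new)  [load 50/550]
  450 → van 1  [load 500/550]
  100 → van 2 (new)  [load 100/550]
  50 → van 1  [load 550/550]
  400 → van 2  [load 500/550]
  300 → van 3 (new)  [load 300/550]
  150 → van 3  [load 450/550]
  150 → van 4 (new)  [load 150/550]
4 vans opened.

4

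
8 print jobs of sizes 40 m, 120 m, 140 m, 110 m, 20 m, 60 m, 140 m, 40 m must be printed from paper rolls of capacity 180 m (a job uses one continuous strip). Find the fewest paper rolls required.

4

Total = 140 + 140 + 120 + 110 + 60 + 40 + 40 + 20 = 670 m.
Lower bound: ⌈670/180⌉ = 4 paper rolls.
A packing using 4 paper rolls:
  roll 1: 140 + 40 = 180
  roll 2: 140 + 40 = 180
  roll 3: 120 + 60 = 180
  roll 4: 110 + 20 = 130
This matches the lower bound, so 4 is optimal.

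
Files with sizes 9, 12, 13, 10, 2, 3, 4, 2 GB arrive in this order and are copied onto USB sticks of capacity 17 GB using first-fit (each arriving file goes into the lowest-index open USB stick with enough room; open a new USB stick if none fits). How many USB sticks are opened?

  9 → USB stick 1 (new)  [load 9/17]
  12 → USB stick 2 (new)  [load 12/17]
  13 → USB stick 3 (new)  [load 13/17]
  10 → USB stick 4 (new)  [load 10/17]
  2 → USB stick 1  [load 11/17]
  3 → USB stick 1  [load 14/17]
  4 → USB stick 2  [load 16/17]
  2 → USB stick 1  [load 16/17]
4 USB sticks opened.

4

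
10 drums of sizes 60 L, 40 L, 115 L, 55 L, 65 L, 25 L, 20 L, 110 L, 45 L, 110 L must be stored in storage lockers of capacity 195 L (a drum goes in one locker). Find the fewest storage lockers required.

4

Total = 115 + 110 + 110 + 65 + 60 + 55 + 45 + 40 + 25 + 20 = 645 L.
Lower bound: ⌈645/195⌉ = 4 storage lockers.
A packing using 4 storage lockers:
  locker 1: 115 + 65 = 180
  locker 2: 110 + 60 + 25 = 195
  locker 3: 110 + 55 + 20 = 185
  locker 4: 45 + 40 = 85
This matches the lower bound, so 4 is optimal.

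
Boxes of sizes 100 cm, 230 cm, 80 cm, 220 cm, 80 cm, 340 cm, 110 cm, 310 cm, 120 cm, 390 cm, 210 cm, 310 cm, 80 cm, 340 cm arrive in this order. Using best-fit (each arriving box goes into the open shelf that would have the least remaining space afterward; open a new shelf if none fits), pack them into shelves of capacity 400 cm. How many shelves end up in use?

  100 → shelf 1 (new)  [load 100/400]
  230 → shelf 1  [load 330/400]
  80 → shelf 2 (new)  [load 80/400]
  220 → shelf 2  [load 300/400]
  80 → shelf 2  [load 380/400]
  340 → shelf 3 (new)  [load 340/400]
  110 → shelf 4 (new)  [load 110/400]
  310 → shelf 5 (new)  [load 310/400]
  120 → shelf 4  [load 230/400]
  390 → shelf 6 (new)  [load 390/400]
  210 → shelf 7 (new)  [load 210/400]
  310 → shelf 8 (new)  [load 310/400]
  80 → shelf 5  [load 390/400]
  340 → shelf 9 (new)  [load 340/400]
9 shelves opened.

9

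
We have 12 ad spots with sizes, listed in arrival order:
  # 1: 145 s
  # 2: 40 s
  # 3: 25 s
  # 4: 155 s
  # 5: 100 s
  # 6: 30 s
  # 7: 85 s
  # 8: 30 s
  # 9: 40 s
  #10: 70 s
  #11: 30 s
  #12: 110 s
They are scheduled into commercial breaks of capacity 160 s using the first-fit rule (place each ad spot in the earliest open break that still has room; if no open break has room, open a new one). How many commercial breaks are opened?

6

  145 → break 1 (new)  [load 145/160]
  40 → break 2 (new)  [load 40/160]
  25 → break 2  [load 65/160]
  155 → break 3 (new)  [load 155/160]
  100 → break 4 (new)  [load 100/160]
  30 → break 2  [load 95/160]
  85 → break 5 (new)  [load 85/160]
  30 → break 2  [load 125/160]
  40 → break 4  [load 140/160]
  70 → break 5  [load 155/160]
  30 → break 2  [load 155/160]
  110 → break 6 (new)  [load 110/160]
6 commercial breaks opened.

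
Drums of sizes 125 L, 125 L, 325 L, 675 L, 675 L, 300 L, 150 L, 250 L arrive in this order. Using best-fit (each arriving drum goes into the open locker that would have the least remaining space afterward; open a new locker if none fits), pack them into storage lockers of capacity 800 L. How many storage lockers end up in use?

  125 → locker 1 (new)  [load 125/800]
  125 → locker 1  [load 250/800]
  325 → locker 1  [load 575/800]
  675 → locker 2 (new)  [load 675/800]
  675 → locker 3 (new)  [load 675/800]
  300 → locker 4 (new)  [load 300/800]
  150 → locker 1  [load 725/800]
  250 → locker 4  [load 550/800]
4 storage lockers opened.

4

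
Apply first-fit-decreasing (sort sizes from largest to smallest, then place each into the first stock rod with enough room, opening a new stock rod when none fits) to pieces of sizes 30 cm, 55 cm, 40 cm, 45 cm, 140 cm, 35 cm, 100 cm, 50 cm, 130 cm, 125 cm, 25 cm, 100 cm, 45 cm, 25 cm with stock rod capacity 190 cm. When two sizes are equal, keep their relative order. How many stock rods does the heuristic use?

Sorted descending: 140, 130, 125, 100, 100, 55, 50, 45, 45, 40, 35, 30, 25, 25.
  140 → stock rod 1 (new)  [load 140/190]
  130 → stock rod 2 (new)  [load 130/190]
  125 → stock rod 3 (new)  [load 125/190]
  100 → stock rod 4 (new)  [load 100/190]
  100 → stock rod 5 (new)  [load 100/190]
  55 → stock rod 2  [load 185/190]
  50 → stock rod 1  [load 190/190]
  45 → stock rod 3  [load 170/190]
  45 → stock rod 4  [load 145/190]
  40 → stock rod 4  [load 185/190]
  35 → stock rod 5  [load 135/190]
  30 → stock rod 5  [load 165/190]
  25 → stock rod 5  [load 190/190]
  25 → stock rod 6 (new)  [load 25/190]
6 stock rods opened.

6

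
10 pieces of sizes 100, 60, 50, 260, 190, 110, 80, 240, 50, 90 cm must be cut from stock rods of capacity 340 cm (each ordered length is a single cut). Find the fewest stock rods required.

Total = 260 + 240 + 190 + 110 + 100 + 90 + 80 + 60 + 50 + 50 = 1230 cm.
Lower bound: ⌈1230/340⌉ = 4 stock rods.
A packing using 4 stock rods:
  stock rod 1: 260 + 80 = 340
  stock rod 2: 240 + 100 = 340
  stock rod 3: 190 + 110 = 300
  stock rod 4: 90 + 60 + 50 + 50 = 250
This matches the lower bound, so 4 is optimal.

4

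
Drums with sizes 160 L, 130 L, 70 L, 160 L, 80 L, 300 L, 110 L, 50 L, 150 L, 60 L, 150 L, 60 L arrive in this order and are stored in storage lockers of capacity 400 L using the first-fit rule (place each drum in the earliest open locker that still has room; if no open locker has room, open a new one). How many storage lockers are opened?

  160 → locker 1 (new)  [load 160/400]
  130 → locker 1  [load 290/400]
  70 → locker 1  [load 360/400]
  160 → locker 2 (new)  [load 160/400]
  80 → locker 2  [load 240/400]
  300 → locker 3 (new)  [load 300/400]
  110 → locker 2  [load 350/400]
  50 → locker 2  [load 400/400]
  150 → locker 4 (new)  [load 150/400]
  60 → locker 3  [load 360/400]
  150 → locker 4  [load 300/400]
  60 → locker 4  [load 360/400]
4 storage lockers opened.

4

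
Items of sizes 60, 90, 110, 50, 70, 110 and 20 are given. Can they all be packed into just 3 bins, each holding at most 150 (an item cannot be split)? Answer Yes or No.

No

Total = 510; ⌈510/150⌉ = 4.
At least 4 bins are required, but only 3 are allowed.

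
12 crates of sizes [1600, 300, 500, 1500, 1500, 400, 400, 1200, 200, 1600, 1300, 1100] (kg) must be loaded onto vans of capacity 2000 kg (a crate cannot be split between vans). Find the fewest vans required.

7

Total = 1600 + 1600 + 1500 + 1500 + 1300 + 1200 + 1100 + 500 + 400 + 400 + 300 + 200 = 11600 kg.
Lower bound: ⌈11600/2000⌉ = 6 vans.
Also, 7 crates each exceed 1000 kg, and no two of those can share a van, so at least 7 vans are needed.
A packing using 7 vans:
  van 1: 1600 + 400 = 2000
  van 2: 1600 + 400 = 2000
  van 3: 1500 + 500 = 2000
  van 4: 1500 + 300 + 200 = 2000
  van 5: 1300 = 1300
  van 6: 1200 = 1200
  van 7: 1100 = 1100
This matches the lower bound, so 7 is optimal.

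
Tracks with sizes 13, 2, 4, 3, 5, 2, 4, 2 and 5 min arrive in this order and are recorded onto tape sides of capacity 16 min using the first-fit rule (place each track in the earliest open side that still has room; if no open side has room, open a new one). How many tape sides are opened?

3

  13 → side 1 (new)  [load 13/16]
  2 → side 1  [load 15/16]
  4 → side 2 (new)  [load 4/16]
  3 → side 2  [load 7/16]
  5 → side 2  [load 12/16]
  2 → side 2  [load 14/16]
  4 → side 3 (new)  [load 4/16]
  2 → side 2  [load 16/16]
  5 → side 3  [load 9/16]
3 tape sides opened.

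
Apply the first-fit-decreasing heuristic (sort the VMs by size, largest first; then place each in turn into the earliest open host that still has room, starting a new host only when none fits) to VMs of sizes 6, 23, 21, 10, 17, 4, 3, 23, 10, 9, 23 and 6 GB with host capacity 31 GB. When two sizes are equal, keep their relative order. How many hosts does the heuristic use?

Sorted descending: 23, 23, 23, 21, 17, 10, 10, 9, 6, 6, 4, 3.
  23 → host 1 (new)  [load 23/31]
  23 → host 2 (new)  [load 23/31]
  23 → host 3 (new)  [load 23/31]
  21 → host 4 (new)  [load 21/31]
  17 → host 5 (new)  [load 17/31]
  10 → host 4  [load 31/31]
  10 → host 5  [load 27/31]
  9 → host 6 (new)  [load 9/31]
  6 → host 1  [load 29/31]
  6 → host 2  [load 29/31]
  4 → host 3  [load 27/31]
  3 → host 3  [load 30/31]
6 hosts opened.

6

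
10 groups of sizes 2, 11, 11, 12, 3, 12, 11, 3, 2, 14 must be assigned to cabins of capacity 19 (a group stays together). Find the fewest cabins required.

Total = 14 + 12 + 12 + 11 + 11 + 11 + 3 + 3 + 2 + 2 = 81.
Lower bound: ⌈81/19⌉ = 5 cabins.
Also, 6 groups each exceed 19/2, and no two of those can share a cabin, so at least 6 cabins are needed.
A packing using 6 cabins:
  cabin 1: 14 + 3 + 2 = 19
  cabin 2: 12 + 3 + 2 = 17
  cabin 3: 12 = 12
  cabin 4: 11 = 11
  cabin 5: 11 = 11
  cabin 6: 11 = 11
This matches the lower bound, so 6 is optimal.

6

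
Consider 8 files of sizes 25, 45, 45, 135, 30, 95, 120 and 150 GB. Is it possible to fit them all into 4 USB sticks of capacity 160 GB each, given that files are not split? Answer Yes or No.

No

Total = 645 GB; ⌈645/160⌉ = 5.
At least 5 USB sticks are required, but only 4 are allowed.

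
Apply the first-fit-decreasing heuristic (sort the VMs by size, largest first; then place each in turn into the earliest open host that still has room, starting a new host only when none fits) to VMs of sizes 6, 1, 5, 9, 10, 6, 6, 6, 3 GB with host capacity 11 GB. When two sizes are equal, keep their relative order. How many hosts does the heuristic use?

Sorted descending: 10, 9, 6, 6, 6, 6, 5, 3, 1.
  10 → host 1 (new)  [load 10/11]
  9 → host 2 (new)  [load 9/11]
  6 → host 3 (new)  [load 6/11]
  6 → host 4 (new)  [load 6/11]
  6 → host 5 (new)  [load 6/11]
  6 → host 6 (new)  [load 6/11]
  5 → host 3  [load 11/11]
  3 → host 4  [load 9/11]
  1 → host 1  [load 11/11]
6 hosts opened.

6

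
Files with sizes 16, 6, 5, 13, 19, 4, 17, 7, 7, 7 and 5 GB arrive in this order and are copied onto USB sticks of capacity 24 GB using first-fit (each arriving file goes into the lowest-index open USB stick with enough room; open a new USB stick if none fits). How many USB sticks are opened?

  16 → USB stick 1 (new)  [load 16/24]
  6 → USB stick 1  [load 22/24]
  5 → USB stick 2 (new)  [load 5/24]
  13 → USB stick 2  [load 18/24]
  19 → USB stick 3 (new)  [load 19/24]
  4 → USB stick 2  [load 22/24]
  17 → USB stick 4 (new)  [load 17/24]
  7 → USB stick 4  [load 24/24]
  7 → USB stick 5 (new)  [load 7/24]
  7 → USB stick 5  [load 14/24]
  5 → USB stick 3  [load 24/24]
5 USB sticks opened.

5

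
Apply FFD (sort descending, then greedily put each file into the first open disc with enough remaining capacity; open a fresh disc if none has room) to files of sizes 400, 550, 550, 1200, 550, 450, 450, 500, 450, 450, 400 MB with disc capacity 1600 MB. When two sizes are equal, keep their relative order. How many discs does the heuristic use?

Sorted descending: 1200, 550, 550, 550, 500, 450, 450, 450, 450, 400, 400.
  1200 → disc 1 (new)  [load 1200/1600]
  550 → disc 2 (new)  [load 550/1600]
  550 → disc 2  [load 1100/1600]
  550 → disc 3 (new)  [load 550/1600]
  500 → disc 2  [load 1600/1600]
  450 → disc 3  [load 1000/1600]
  450 → disc 3  [load 1450/1600]
  450 → disc 4 (new)  [load 450/1600]
  450 → disc 4  [load 900/1600]
  400 → disc 1  [load 1600/1600]
  400 → disc 4  [load 1300/1600]
4 discs opened.

4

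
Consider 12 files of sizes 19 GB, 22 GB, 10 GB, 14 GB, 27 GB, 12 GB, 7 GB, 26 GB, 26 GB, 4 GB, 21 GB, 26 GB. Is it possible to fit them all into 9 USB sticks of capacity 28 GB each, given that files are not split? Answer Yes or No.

Yes

A valid assignment using 9 USB sticks:
  USB stick 1: 27 = 27
  USB stick 2: 26 = 26
  USB stick 3: 26 = 26
  USB stick 4: 26 = 26
  USB stick 5: 22 + 4 = 26
  USB stick 6: 21 + 7 = 28
  USB stick 7: 19 = 19
  USB stick 8: 14 + 12 = 26
  USB stick 9: 10 = 10
Every load is within 28 GB, so 9 USB sticks suffice.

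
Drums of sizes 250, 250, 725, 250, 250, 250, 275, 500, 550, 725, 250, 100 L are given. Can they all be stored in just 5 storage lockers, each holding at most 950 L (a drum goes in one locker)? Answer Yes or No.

Total = 4375 L; ⌈4375/950⌉ = 5.
The bound of 5 does not rule out 5, but exhaustive search shows no assignment into 5 storage lockers of capacity 950 L exists — the minimum is 6.

No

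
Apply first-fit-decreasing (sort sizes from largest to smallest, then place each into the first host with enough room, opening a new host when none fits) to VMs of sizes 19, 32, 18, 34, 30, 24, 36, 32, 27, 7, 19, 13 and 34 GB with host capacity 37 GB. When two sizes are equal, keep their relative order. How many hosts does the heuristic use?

Sorted descending: 36, 34, 34, 32, 32, 30, 27, 24, 19, 19, 18, 13, 7.
  36 → host 1 (new)  [load 36/37]
  34 → host 2 (new)  [load 34/37]
  34 → host 3 (new)  [load 34/37]
  32 → host 4 (new)  [load 32/37]
  32 → host 5 (new)  [load 32/37]
  30 → host 6 (new)  [load 30/37]
  27 → host 7 (new)  [load 27/37]
  24 → host 8 (new)  [load 24/37]
  19 → host 9 (new)  [load 19/37]
  19 → host 10 (new)  [load 19/37]
  18 → host 9  [load 37/37]
  13 → host 8  [load 37/37]
  7 → host 6  [load 37/37]
10 hosts opened.

10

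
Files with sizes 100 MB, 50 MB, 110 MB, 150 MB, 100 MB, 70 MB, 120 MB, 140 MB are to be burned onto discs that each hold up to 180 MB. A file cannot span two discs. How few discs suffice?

Total = 150 + 140 + 120 + 110 + 100 + 100 + 70 + 50 = 840 MB.
Lower bound: ⌈840/180⌉ = 5 discs.
Also, 6 files each exceed 90 MB, and no two of those can share a disc, so at least 6 discs are needed.
A packing using 6 discs:
  disc 1: 150 = 150
  disc 2: 140 = 140
  disc 3: 120 + 50 = 170
  disc 4: 110 + 70 = 180
  disc 5: 100 = 100
  disc 6: 100 = 100
This matches the lower bound, so 6 is optimal.

6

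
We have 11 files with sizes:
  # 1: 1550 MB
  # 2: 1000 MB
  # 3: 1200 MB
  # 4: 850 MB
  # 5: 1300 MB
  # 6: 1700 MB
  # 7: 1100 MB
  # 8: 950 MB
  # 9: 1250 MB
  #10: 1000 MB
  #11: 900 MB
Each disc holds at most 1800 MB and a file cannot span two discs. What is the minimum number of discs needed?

10

Total = 1700 + 1550 + 1300 + 1250 + 1200 + 1100 + 1000 + 1000 + 950 + 900 + 850 = 12800 MB.
Lower bound: ⌈12800/1800⌉ = 8 discs.
Also, 9 files each exceed 900 MB, and no two of those can share a disc, so at least 9 discs are needed.
A packing using 10 discs:
  disc 1: 1700 = 1700
  disc 2: 1550 = 1550
  disc 3: 1300 = 1300
  disc 4: 1250 = 1250
  disc 5: 1200 = 1200
  disc 6: 1100 = 1100
  disc 7: 1000 = 1000
  disc 8: 1000 = 1000
  disc 9: 950 + 850 = 1800
  disc 10: 900 = 900
No arrangement into 9 discs stays within capacity, so 10 is optimal.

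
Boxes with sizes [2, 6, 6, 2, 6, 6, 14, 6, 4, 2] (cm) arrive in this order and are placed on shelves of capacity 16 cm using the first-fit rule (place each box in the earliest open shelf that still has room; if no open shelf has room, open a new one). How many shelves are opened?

4

  2 → shelf 1 (new)  [load 2/16]
  6 → shelf 1  [load 8/16]
  6 → shelf 1  [load 14/16]
  2 → shelf 1  [load 16/16]
  6 → shelf 2 (new)  [load 6/16]
  6 → shelf 2  [load 12/16]
  14 → shelf 3 (new)  [load 14/16]
  6 → shelf 4 (new)  [load 6/16]
  4 → shelf 2  [load 16/16]
  2 → shelf 3  [load 16/16]
4 shelves opened.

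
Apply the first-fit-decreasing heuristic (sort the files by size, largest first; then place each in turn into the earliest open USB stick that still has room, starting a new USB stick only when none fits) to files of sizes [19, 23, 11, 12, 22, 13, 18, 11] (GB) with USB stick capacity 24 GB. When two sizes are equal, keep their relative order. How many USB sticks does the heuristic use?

6

Sorted descending: 23, 22, 19, 18, 13, 12, 11, 11.
  23 → USB stick 1 (new)  [load 23/24]
  22 → USB stick 2 (new)  [load 22/24]
  19 → USB stick 3 (new)  [load 19/24]
  18 → USB stick 4 (new)  [load 18/24]
  13 → USB stick 5 (new)  [load 13/24]
  12 → USB stick 6 (new)  [load 12/24]
  11 → USB stick 5  [load 24/24]
  11 → USB stick 6  [load 23/24]
6 USB sticks opened.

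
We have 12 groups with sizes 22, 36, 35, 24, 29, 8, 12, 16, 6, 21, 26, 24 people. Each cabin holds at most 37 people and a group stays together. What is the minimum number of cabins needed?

8

Total = 36 + 35 + 29 + 26 + 24 + 24 + 22 + 21 + 16 + 12 + 8 + 6 = 259 people.
Lower bound: ⌈259/37⌉ = 7 cabins.
Also, 8 groups each exceed 37/2 people, and no two of those can share a cabin, so at least 8 cabins are needed.
A packing using 8 cabins:
  cabin 1: 36 = 36
  cabin 2: 35 = 35
  cabin 3: 29 + 8 = 37
  cabin 4: 26 + 6 = 32
  cabin 5: 24 + 12 = 36
  cabin 6: 24 = 24
  cabin 7: 22 = 22
  cabin 8: 21 + 16 = 37
This matches the lower bound, so 8 is optimal.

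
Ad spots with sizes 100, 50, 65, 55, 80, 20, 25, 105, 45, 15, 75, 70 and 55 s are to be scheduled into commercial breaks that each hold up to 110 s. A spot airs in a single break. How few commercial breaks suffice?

8

Total = 105 + 100 + 80 + 75 + 70 + 65 + 55 + 55 + 50 + 45 + 25 + 20 + 15 = 760 s.
Lower bound: ⌈760/110⌉ = 7 commercial breaks.
A packing using 8 commercial breaks:
  break 1: 105 = 105
  break 2: 100 = 100
  break 3: 80 + 25 = 105
  break 4: 75 + 20 + 15 = 110
  break 5: 70 = 70
  break 6: 65 + 45 = 110
  break 7: 55 + 55 = 110
  break 8: 50 = 50
No arrangement into 7 commercial breaks stays within capacity, so 8 is optimal.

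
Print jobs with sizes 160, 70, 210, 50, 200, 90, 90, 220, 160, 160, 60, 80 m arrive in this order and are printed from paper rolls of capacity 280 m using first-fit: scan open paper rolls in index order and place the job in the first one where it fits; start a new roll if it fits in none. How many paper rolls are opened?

  160 → roll 1 (new)  [load 160/280]
  70 → roll 1  [load 230/280]
  210 → roll 2 (new)  [load 210/280]
  50 → roll 1  [load 280/280]
  200 → roll 3 (new)  [load 200/280]
  90 → roll 4 (new)  [load 90/280]
  90 → roll 4  [load 180/280]
  220 → roll 5 (new)  [load 220/280]
  160 → roll 6 (new)  [load 160/280]
  160 → roll 7 (new)  [load 160/280]
  60 → roll 2  [load 270/280]
  80 → roll 3  [load 280/280]
7 paper rolls opened.

7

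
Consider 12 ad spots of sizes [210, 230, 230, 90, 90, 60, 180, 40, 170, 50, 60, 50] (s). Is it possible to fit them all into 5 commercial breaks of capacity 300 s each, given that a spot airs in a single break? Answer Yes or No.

Yes

A valid assignment using 5 commercial breaks:
  break 1: 230 + 60 = 290
  break 2: 230 + 60 = 290
  break 3: 210 + 90 = 300
  break 4: 180 + 50 + 50 = 280
  break 5: 170 + 90 + 40 = 300
Every load is within 300 s, so 5 commercial breaks suffice.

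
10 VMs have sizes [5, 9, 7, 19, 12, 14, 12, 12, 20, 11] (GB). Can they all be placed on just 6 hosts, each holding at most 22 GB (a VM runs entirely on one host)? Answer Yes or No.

No

Total = 121 GB; ⌈121/22⌉ = 6.
The bound of 6 does not rule out 6, but exhaustive search shows no assignment into 6 hosts of capacity 22 GB exists — the minimum is 7.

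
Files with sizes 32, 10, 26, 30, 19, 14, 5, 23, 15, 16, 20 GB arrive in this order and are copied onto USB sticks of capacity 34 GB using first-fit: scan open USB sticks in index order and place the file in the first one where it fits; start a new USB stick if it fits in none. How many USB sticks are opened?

8

  32 → USB stick 1 (new)  [load 32/34]
  10 → USB stick 2 (new)  [load 10/34]
  26 → USB stick 3 (new)  [load 26/34]
  30 → USB stick 4 (new)  [load 30/34]
  19 → USB stick 2  [load 29/34]
  14 → USB stick 5 (new)  [load 14/34]
  5 → USB stick 2  [load 34/34]
  23 → USB stick 6 (new)  [load 23/34]
  15 → USB stick 5  [load 29/34]
  16 → USB stick 7 (new)  [load 16/34]
  20 → USB stick 8 (new)  [load 20/34]
8 USB sticks opened.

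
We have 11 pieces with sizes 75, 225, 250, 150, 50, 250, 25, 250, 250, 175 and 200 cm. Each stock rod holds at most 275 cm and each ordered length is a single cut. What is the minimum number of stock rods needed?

Total = 250 + 250 + 250 + 250 + 225 + 200 + 175 + 150 + 75 + 50 + 25 = 1900 cm.
Lower bound: ⌈1900/275⌉ = 7 stock rods.
Also, 8 pieces each exceed 275/2 cm, and no two of those can share a stock rod, so at least 8 stock rods are needed.
A packing using 8 stock rods:
  stock rod 1: 250 + 25 = 275
  stock rod 2: 250 = 250
  stock rod 3: 250 = 250
  stock rod 4: 250 = 250
  stock rod 5: 225 + 50 = 275
  stock rod 6: 200 + 75 = 275
  stock rod 7: 175 = 175
  stock rod 8: 150 = 150
This matches the lower bound, so 8 is optimal.

8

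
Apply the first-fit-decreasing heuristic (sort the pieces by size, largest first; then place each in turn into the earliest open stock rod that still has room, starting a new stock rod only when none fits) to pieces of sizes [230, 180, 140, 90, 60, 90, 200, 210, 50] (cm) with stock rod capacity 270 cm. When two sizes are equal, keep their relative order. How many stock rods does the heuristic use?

Sorted descending: 230, 210, 200, 180, 140, 90, 90, 60, 50.
  230 → stock rod 1 (new)  [load 230/270]
  210 → stock rod 2 (new)  [load 210/270]
  200 → stock rod 3 (new)  [load 200/270]
  180 → stock rod 4 (new)  [load 180/270]
  140 → stock rod 5 (new)  [load 140/270]
  90 → stock rod 4  [load 270/270]
  90 → stock rod 5  [load 230/270]
  60 → stock rod 2  [load 270/270]
  50 → stock rod 3  [load 250/270]
5 stock rods opened.

5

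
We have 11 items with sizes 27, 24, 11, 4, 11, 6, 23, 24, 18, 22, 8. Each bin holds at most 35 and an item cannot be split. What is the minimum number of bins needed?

6

Total = 27 + 24 + 24 + 23 + 22 + 18 + 11 + 11 + 8 + 6 + 4 = 178.
Lower bound: ⌈178/35⌉ = 6 bins.
A packing using 6 bins:
  bin 1: 27 + 8 = 35
  bin 2: 24 + 11 = 35
  bin 3: 24 + 11 = 35
  bin 4: 23 + 6 + 4 = 33
  bin 5: 22 = 22
  bin 6: 18 = 18
This matches the lower bound, so 6 is optimal.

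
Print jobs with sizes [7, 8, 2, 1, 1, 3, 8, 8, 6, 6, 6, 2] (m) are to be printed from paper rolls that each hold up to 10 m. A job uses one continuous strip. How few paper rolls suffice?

7

Total = 8 + 8 + 8 + 7 + 6 + 6 + 6 + 3 + 2 + 2 + 1 + 1 = 58 m.
Lower bound: ⌈58/10⌉ = 6 paper rolls.
Also, 7 print jobs each exceed 5 m, and no two of those can share a roll, so at least 7 paper rolls are needed.
A packing using 7 paper rolls:
  roll 1: 8 + 2 = 10
  roll 2: 8 + 2 = 10
  roll 3: 8 + 1 + 1 = 10
  roll 4: 7 + 3 = 10
  roll 5: 6 = 6
  roll 6: 6 = 6
  roll 7: 6 = 6
This matches the lower bound, so 7 is optimal.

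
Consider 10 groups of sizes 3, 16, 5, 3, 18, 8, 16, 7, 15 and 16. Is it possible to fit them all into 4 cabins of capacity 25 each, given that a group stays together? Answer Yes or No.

No

Total = 107; ⌈107/25⌉ = 5.
At least 5 cabins are required, but only 4 are allowed.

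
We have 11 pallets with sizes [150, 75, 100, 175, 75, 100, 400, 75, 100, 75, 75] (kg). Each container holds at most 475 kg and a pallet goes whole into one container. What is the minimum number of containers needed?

3

Total = 400 + 175 + 150 + 100 + 100 + 100 + 75 + 75 + 75 + 75 + 75 = 1400 kg.
Lower bound: ⌈1400/475⌉ = 3 containers.
A packing using 3 containers:
  container 1: 400 + 75 = 475
  container 2: 175 + 150 + 75 + 75 = 475
  container 3: 100 + 100 + 100 + 75 + 75 = 450
This matches the lower bound, so 3 is optimal.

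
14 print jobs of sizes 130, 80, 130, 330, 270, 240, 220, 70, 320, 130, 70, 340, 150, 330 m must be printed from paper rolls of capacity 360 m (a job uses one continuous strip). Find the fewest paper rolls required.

Total = 340 + 330 + 330 + 320 + 270 + 240 + 220 + 150 + 130 + 130 + 130 + 80 + 70 + 70 = 2810 m.
Lower bound: ⌈2810/360⌉ = 8 paper rolls.
A packing using 9 paper rolls:
  roll 1: 340 = 340
  roll 2: 330 = 330
  roll 3: 330 = 330
  roll 4: 320 = 320
  roll 5: 270 + 80 = 350
  roll 6: 240 + 70 = 310
  roll 7: 220 + 130 = 350
  roll 8: 150 + 130 + 70 = 350
  roll 9: 130 = 130
No arrangement into 8 paper rolls stays within capacity, so 9 is optimal.

9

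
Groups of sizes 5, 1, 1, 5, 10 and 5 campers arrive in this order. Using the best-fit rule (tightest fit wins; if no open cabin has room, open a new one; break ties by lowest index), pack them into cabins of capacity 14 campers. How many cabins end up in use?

3

  5 → cabin 1 (new)  [load 5/14]
  1 → cabin 1  [load 6/14]
  1 → cabin 1  [load 7/14]
  5 → cabin 1  [load 12/14]
  10 → cabin 2 (new)  [load 10/14]
  5 → cabin 3 (new)  [load 5/14]
3 cabins opened.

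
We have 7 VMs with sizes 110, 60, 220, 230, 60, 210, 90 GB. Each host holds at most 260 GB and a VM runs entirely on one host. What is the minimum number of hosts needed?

5

Total = 230 + 220 + 210 + 110 + 90 + 60 + 60 = 980 GB.
Lower bound: ⌈980/260⌉ = 4 hosts.
A packing using 5 hosts:
  host 1: 230 = 230
  host 2: 220 = 220
  host 3: 210 = 210
  host 4: 110 + 90 + 60 = 260
  host 5: 60 = 60
No arrangement into 4 hosts stays within capacity, so 5 is optimal.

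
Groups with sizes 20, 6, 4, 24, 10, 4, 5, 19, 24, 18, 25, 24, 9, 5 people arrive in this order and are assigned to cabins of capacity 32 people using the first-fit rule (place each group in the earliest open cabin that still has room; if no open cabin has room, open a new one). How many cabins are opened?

  20 → cabin 1 (new)  [load 20/32]
  6 → cabin 1  [load 26/32]
  4 → cabin 1  [load 30/32]
  24 → cabin 2 (new)  [load 24/32]
  10 → cabin 3 (new)  [load 10/32]
  4 → cabin 2  [load 28/32]
  5 → cabin 3  [load 15/32]
  19 → cabin 4 (new)  [load 19/32]
  24 → cabin 5 (new)  [load 24/32]
  18 → cabin 6 (new)  [load 18/32]
  25 → cabin 7 (new)  [load 25/32]
  24 → cabin 8 (new)  [load 24/32]
  9 → cabin 3  [load 24/32]
  5 → cabin 3  [load 29/32]
8 cabins opened.

8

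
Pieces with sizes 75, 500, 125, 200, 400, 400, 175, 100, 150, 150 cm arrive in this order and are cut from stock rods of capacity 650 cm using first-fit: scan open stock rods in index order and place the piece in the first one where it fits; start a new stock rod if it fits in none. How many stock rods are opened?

  75 → stock rod 1 (new)  [load 75/650]
  500 → stock rod 1  [load 575/650]
  125 → stock rod 2 (new)  [load 125/650]
  200 → stock rod 2  [load 325/650]
  400 → stock rod 3 (new)  [load 400/650]
  400 → stock rod 4 (new)  [load 400/650]
  175 → stock rod 2  [load 500/650]
  100 → stock rod 2  [load 600/650]
  150 → stock rod 3  [load 550/650]
  150 → stock rod 4  [load 550/650]
4 stock rods opened.

4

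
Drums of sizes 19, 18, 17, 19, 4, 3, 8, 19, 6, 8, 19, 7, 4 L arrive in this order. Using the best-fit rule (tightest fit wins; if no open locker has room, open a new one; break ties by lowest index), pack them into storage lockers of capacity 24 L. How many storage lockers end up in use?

7

  19 → locker 1 (new)  [load 19/24]
  18 → locker 2 (new)  [load 18/24]
  17 → locker 3 (new)  [load 17/24]
  19 → locker 4 (new)  [load 19/24]
  4 → locker 1  [load 23/24]
  3 → locker 4  [load 22/24]
  8 → locker 5 (new)  [load 8/24]
  19 → locker 6 (new)  [load 19/24]
  6 → locker 2  [load 24/24]
  8 → locker 5  [load 16/24]
  19 → locker 7 (new)  [load 19/24]
  7 → locker 3  [load 24/24]
  4 → locker 6  [load 23/24]
7 storage lockers opened.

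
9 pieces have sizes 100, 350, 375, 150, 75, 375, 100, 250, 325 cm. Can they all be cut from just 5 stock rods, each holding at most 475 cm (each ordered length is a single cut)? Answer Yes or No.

A valid assignment using 5 stock rods:
  stock rod 1: 375 + 100 = 475
  stock rod 2: 375 + 100 = 475
  stock rod 3: 350 + 75 = 425
  stock rod 4: 325 + 150 = 475
  stock rod 5: 250 = 250
Every load is within 475 cm, so 5 stock rods suffice.

Yes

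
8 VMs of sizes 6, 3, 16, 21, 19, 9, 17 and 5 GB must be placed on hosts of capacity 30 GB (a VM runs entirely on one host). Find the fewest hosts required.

Total = 21 + 19 + 17 + 16 + 9 + 6 + 5 + 3 = 96 GB.
Lower bound: ⌈96/30⌉ = 4 hosts.
A packing using 4 hosts:
  host 1: 21 + 9 = 30
  host 2: 19 + 6 + 5 = 30
  host 3: 17 + 3 = 20
  host 4: 16 = 16
This matches the lower bound, so 4 is optimal.

4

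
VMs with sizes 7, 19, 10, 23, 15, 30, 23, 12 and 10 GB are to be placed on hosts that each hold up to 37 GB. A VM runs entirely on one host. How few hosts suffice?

5

Total = 30 + 23 + 23 + 19 + 15 + 12 + 10 + 10 + 7 = 149 GB.
Lower bound: ⌈149/37⌉ = 5 hosts.
A packing using 5 hosts:
  host 1: 30 + 7 = 37
  host 2: 23 + 12 = 35
  host 3: 23 + 10 = 33
  host 4: 19 + 15 = 34
  host 5: 10 = 10
This matches the lower bound, so 5 is optimal.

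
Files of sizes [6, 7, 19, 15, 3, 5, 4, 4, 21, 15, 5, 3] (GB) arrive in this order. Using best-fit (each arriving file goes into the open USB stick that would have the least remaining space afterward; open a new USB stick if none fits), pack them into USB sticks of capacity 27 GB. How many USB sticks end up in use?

  6 → USB stick 1 (new)  [load 6/27]
  7 → USB stick 1  [load 13/27]
  19 → USB stick 2 (new)  [load 19/27]
  15 → USB stick 3 (new)  [load 15/27]
  3 → USB stick 2  [load 22/27]
  5 → USB stick 2  [load 27/27]
  4 → USB stick 3  [load 19/27]
  4 → USB stick 3  [load 23/27]
  21 → USB stick 4 (new)  [load 21/27]
  15 → USB stick 5 (new)  [load 15/27]
  5 → USB stick 4  [load 26/27]
  3 → USB stick 3  [load 26/27]
5 USB sticks opened.

5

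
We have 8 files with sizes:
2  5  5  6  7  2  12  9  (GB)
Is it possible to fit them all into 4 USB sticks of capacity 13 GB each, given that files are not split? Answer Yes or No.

A valid assignment using 4 USB sticks:
  USB stick 1: 12 = 12
  USB stick 2: 9 + 2 + 2 = 13
  USB stick 3: 7 + 6 = 13
  USB stick 4: 5 + 5 = 10
Every load is within 13 GB, so 4 USB sticks suffice.

Yes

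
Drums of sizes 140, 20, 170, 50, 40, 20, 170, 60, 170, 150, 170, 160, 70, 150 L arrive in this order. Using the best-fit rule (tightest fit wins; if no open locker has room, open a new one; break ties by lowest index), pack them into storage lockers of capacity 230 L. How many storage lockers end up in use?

  140 → locker 1 (new)  [load 140/230]
  20 → locker 1  [load 160/230]
  170 → locker 2 (new)  [load 170/230]
  50 → locker 2  [load 220/230]
  40 → locker 1  [load 200/230]
  20 → locker 1  [load 220/230]
  170 → locker 3 (new)  [load 170/230]
  60 → locker 3  [load 230/230]
  170 → locker 4 (new)  [load 170/230]
  150 → locker 5 (new)  [load 150/230]
  170 → locker 6 (new)  [load 170/230]
  160 → locker 7 (new)  [load 160/230]
  70 → locker 7  [load 230/230]
  150 → locker 8 (new)  [load 150/230]
8 storage lockers opened.

8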